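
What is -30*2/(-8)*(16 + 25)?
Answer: 615/2 ≈ 307.50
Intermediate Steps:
-30*2/(-8)*(16 + 25) = -30*2*(-⅛)*41 = -(-15)*41/2 = -30*(-41/4) = 615/2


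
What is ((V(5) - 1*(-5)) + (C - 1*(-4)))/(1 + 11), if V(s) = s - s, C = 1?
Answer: ⅚ ≈ 0.83333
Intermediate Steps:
V(s) = 0
((V(5) - 1*(-5)) + (C - 1*(-4)))/(1 + 11) = ((0 - 1*(-5)) + (1 - 1*(-4)))/(1 + 11) = ((0 + 5) + (1 + 4))/12 = (5 + 5)/12 = (1/12)*10 = ⅚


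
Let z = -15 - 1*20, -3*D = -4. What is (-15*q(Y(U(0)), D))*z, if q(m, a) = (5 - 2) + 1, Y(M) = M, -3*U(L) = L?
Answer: 2100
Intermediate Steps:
D = 4/3 (D = -⅓*(-4) = 4/3 ≈ 1.3333)
U(L) = -L/3
q(m, a) = 4 (q(m, a) = 3 + 1 = 4)
z = -35 (z = -15 - 20 = -35)
(-15*q(Y(U(0)), D))*z = -15*4*(-35) = -60*(-35) = 2100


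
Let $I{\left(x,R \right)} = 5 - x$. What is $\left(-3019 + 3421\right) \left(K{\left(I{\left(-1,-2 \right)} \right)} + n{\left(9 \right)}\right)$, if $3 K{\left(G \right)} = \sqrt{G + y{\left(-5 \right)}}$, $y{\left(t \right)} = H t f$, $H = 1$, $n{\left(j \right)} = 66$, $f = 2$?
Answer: $26532 + 268 i \approx 26532.0 + 268.0 i$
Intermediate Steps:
$y{\left(t \right)} = 2 t$ ($y{\left(t \right)} = 1 t 2 = t 2 = 2 t$)
$K{\left(G \right)} = \frac{\sqrt{-10 + G}}{3}$ ($K{\left(G \right)} = \frac{\sqrt{G + 2 \left(-5\right)}}{3} = \frac{\sqrt{G - 10}}{3} = \frac{\sqrt{-10 + G}}{3}$)
$\left(-3019 + 3421\right) \left(K{\left(I{\left(-1,-2 \right)} \right)} + n{\left(9 \right)}\right) = \left(-3019 + 3421\right) \left(\frac{\sqrt{-10 + \left(5 - -1\right)}}{3} + 66\right) = 402 \left(\frac{\sqrt{-10 + \left(5 + 1\right)}}{3} + 66\right) = 402 \left(\frac{\sqrt{-10 + 6}}{3} + 66\right) = 402 \left(\frac{\sqrt{-4}}{3} + 66\right) = 402 \left(\frac{2 i}{3} + 66\right) = 402 \left(66 + \frac{2 i}{3}\right) = 26532 + 268 i$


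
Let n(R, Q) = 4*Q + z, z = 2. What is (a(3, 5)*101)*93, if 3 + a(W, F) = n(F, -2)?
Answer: -84537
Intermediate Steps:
n(R, Q) = 2 + 4*Q (n(R, Q) = 4*Q + 2 = 2 + 4*Q)
a(W, F) = -9 (a(W, F) = -3 + (2 + 4*(-2)) = -3 + (2 - 8) = -3 - 6 = -9)
(a(3, 5)*101)*93 = -9*101*93 = -909*93 = -84537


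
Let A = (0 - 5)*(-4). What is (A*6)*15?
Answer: 1800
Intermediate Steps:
A = 20 (A = -5*(-4) = 20)
(A*6)*15 = (20*6)*15 = 120*15 = 1800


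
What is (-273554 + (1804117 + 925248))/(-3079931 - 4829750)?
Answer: -2455811/7909681 ≈ -0.31048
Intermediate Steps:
(-273554 + (1804117 + 925248))/(-3079931 - 4829750) = (-273554 + 2729365)/(-7909681) = 2455811*(-1/7909681) = -2455811/7909681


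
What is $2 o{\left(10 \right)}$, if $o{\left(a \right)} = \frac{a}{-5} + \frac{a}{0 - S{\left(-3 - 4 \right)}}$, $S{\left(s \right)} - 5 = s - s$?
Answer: $-8$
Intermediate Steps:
$S{\left(s \right)} = 5$ ($S{\left(s \right)} = 5 + \left(s - s\right) = 5 + 0 = 5$)
$o{\left(a \right)} = - \frac{2 a}{5}$ ($o{\left(a \right)} = \frac{a}{-5} + \frac{a}{0 - 5} = a \left(- \frac{1}{5}\right) + \frac{a}{0 - 5} = - \frac{a}{5} + \frac{a}{-5} = - \frac{a}{5} + a \left(- \frac{1}{5}\right) = - \frac{a}{5} - \frac{a}{5} = - \frac{2 a}{5}$)
$2 o{\left(10 \right)} = 2 \left(\left(- \frac{2}{5}\right) 10\right) = 2 \left(-4\right) = -8$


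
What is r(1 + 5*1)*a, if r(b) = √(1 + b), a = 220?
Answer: 220*√7 ≈ 582.07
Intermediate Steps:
r(1 + 5*1)*a = √(1 + (1 + 5*1))*220 = √(1 + (1 + 5))*220 = √(1 + 6)*220 = √7*220 = 220*√7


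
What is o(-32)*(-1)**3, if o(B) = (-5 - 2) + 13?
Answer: -6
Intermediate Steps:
o(B) = 6 (o(B) = -7 + 13 = 6)
o(-32)*(-1)**3 = 6*(-1)**3 = 6*(-1) = -6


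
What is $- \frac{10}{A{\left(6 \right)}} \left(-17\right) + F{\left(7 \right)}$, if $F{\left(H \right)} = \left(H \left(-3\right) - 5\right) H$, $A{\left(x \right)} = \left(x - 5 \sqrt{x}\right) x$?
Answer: $- \frac{10459}{57} - \frac{425 \sqrt{6}}{342} \approx -186.54$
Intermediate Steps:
$A{\left(x \right)} = x \left(x - 5 \sqrt{x}\right)$
$F{\left(H \right)} = H \left(-5 - 3 H\right)$ ($F{\left(H \right)} = \left(- 3 H - 5\right) H = \left(-5 - 3 H\right) H = H \left(-5 - 3 H\right)$)
$- \frac{10}{A{\left(6 \right)}} \left(-17\right) + F{\left(7 \right)} = - \frac{10}{6^{2} - 5 \cdot 6^{\frac{3}{2}}} \left(-17\right) - 7 \left(5 + 3 \cdot 7\right) = - \frac{10}{36 - 5 \cdot 6 \sqrt{6}} \left(-17\right) - 7 \left(5 + 21\right) = - \frac{10}{36 - 30 \sqrt{6}} \left(-17\right) - 7 \cdot 26 = \frac{170}{36 - 30 \sqrt{6}} - 182 = -182 + \frac{170}{36 - 30 \sqrt{6}}$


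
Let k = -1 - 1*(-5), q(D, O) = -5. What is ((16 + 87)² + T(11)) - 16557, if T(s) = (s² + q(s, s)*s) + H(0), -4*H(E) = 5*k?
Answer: -5887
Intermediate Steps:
k = 4 (k = -1 + 5 = 4)
H(E) = -5 (H(E) = -5*4/4 = -¼*20 = -5)
T(s) = -5 + s² - 5*s (T(s) = (s² - 5*s) - 5 = -5 + s² - 5*s)
((16 + 87)² + T(11)) - 16557 = ((16 + 87)² + (-5 + 11² - 5*11)) - 16557 = (103² + (-5 + 121 - 55)) - 16557 = (10609 + 61) - 16557 = 10670 - 16557 = -5887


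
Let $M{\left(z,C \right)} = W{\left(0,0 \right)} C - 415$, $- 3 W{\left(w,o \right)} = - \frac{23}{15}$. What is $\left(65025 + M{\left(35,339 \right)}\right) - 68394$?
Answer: $- \frac{54161}{15} \approx -3610.7$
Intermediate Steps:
$W{\left(w,o \right)} = \frac{23}{45}$ ($W{\left(w,o \right)} = - \frac{\left(-23\right) \frac{1}{15}}{3} = \left(- \frac{1}{3}\right) \left(- \frac{23}{15}\right) = \frac{23}{45}$)
$M{\left(z,C \right)} = -415 + \frac{23 C}{45}$ ($M{\left(z,C \right)} = \frac{23 C}{45} - 415 = -415 + \frac{23 C}{45}$)
$\left(65025 + M{\left(35,339 \right)}\right) - 68394 = \left(65025 + \left(-415 + \frac{23}{45} \cdot 339\right)\right) - 68394 = \left(65025 + \left(-415 + \frac{2599}{15}\right)\right) - 68394 = \left(65025 - \frac{3626}{15}\right) - 68394 = \frac{971749}{15} - 68394 = - \frac{54161}{15}$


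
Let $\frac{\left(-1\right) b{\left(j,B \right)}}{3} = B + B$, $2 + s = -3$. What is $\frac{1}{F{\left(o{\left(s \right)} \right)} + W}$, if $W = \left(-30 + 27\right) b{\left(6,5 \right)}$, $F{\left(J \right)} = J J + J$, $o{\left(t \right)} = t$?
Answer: $\frac{1}{110} \approx 0.0090909$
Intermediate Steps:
$s = -5$ ($s = -2 - 3 = -5$)
$b{\left(j,B \right)} = - 6 B$ ($b{\left(j,B \right)} = - 3 \left(B + B\right) = - 3 \cdot 2 B = - 6 B$)
$F{\left(J \right)} = J + J^{2}$ ($F{\left(J \right)} = J^{2} + J = J + J^{2}$)
$W = 90$ ($W = \left(-30 + 27\right) \left(\left(-6\right) 5\right) = \left(-3\right) \left(-30\right) = 90$)
$\frac{1}{F{\left(o{\left(s \right)} \right)} + W} = \frac{1}{- 5 \left(1 - 5\right) + 90} = \frac{1}{\left(-5\right) \left(-4\right) + 90} = \frac{1}{20 + 90} = \frac{1}{110}$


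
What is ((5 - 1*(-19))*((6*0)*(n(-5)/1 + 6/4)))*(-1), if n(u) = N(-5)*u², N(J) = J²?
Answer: 0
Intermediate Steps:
n(u) = 25*u² (n(u) = (-5)²*u² = 25*u²)
((5 - 1*(-19))*((6*0)*(n(-5)/1 + 6/4)))*(-1) = ((5 - 1*(-19))*((6*0)*((25*(-5)²)/1 + 6/4)))*(-1) = ((5 + 19)*(0*((25*25)*1 + 6*(¼))))*(-1) = (24*(0*(625*1 + 3/2)))*(-1) = (24*(0*(625 + 3/2)))*(-1) = (24*(0*(1253/2)))*(-1) = (24*0)*(-1) = 0*(-1) = 0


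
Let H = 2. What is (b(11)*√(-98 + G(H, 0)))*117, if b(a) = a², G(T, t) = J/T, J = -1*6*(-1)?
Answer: 14157*I*√95 ≈ 1.3799e+5*I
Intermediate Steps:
J = 6 (J = -6*(-1) = 6)
G(T, t) = 6/T
(b(11)*√(-98 + G(H, 0)))*117 = (11²*√(-98 + 6/2))*117 = (121*√(-98 + 6*(½)))*117 = (121*√(-98 + 3))*117 = (121*√(-95))*117 = (121*(I*√95))*117 = (121*I*√95)*117 = 14157*I*√95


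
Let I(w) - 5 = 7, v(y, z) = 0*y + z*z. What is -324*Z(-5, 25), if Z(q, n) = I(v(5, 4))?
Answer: -3888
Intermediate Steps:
v(y, z) = z² (v(y, z) = 0 + z² = z²)
I(w) = 12 (I(w) = 5 + 7 = 12)
Z(q, n) = 12
-324*Z(-5, 25) = -324*12 = -3888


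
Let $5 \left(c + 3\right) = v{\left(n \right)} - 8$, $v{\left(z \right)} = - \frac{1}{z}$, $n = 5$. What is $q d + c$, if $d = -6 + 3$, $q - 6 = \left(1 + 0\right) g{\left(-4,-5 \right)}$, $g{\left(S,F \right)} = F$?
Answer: $- \frac{191}{25} \approx -7.64$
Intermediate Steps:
$q = 1$ ($q = 6 + \left(1 + 0\right) \left(-5\right) = 6 + 1 \left(-5\right) = 6 - 5 = 1$)
$d = -3$
$c = - \frac{116}{25}$ ($c = -3 + \frac{- \frac{1}{5} - 8}{5} = -3 + \frac{1}{5} \left(- \frac{41}{5}\right) = -3 - \frac{41}{25} = - \frac{116}{25} \approx -4.64$)
$q d + c = 1 \left(-3\right) - \frac{116}{25} = -3 - \frac{116}{25} = - \frac{191}{25}$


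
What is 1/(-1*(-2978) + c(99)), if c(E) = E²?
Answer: 1/12779 ≈ 7.8253e-5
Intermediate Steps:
1/(-1*(-2978) + c(99)) = 1/(-1*(-2978) + 99²) = 1/(2978 + 9801) = 1/12779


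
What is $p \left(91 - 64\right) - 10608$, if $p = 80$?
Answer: $-8448$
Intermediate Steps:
$p \left(91 - 64\right) - 10608 = 80 \left(91 - 64\right) - 10608 = 80 \cdot 27 - 10608 = 2160 - 10608 = -8448$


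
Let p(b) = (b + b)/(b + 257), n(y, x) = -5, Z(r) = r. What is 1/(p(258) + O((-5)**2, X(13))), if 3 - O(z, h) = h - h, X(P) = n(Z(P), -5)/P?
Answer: 515/2061 ≈ 0.24988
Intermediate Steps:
X(P) = -5/P
p(b) = 2*b/(257 + b) (p(b) = (2*b)/(257 + b) = 2*b/(257 + b))
O(z, h) = 3 (O(z, h) = 3 - (h - h) = 3 - 1*0 = 3 + 0 = 3)
1/(p(258) + O((-5)**2, X(13))) = 1/(2*258/(257 + 258) + 3) = 1/(2*258/515 + 3) = 1/(2*258*(1/515) + 3) = 1/(516/515 + 3) = 1/(2061/515) = 515/2061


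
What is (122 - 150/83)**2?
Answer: 99520576/6889 ≈ 14446.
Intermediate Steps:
(122 - 150/83)**2 = (9976/83)**2 = 99520576/6889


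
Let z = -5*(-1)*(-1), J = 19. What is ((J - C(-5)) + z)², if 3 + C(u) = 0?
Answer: 289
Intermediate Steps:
C(u) = -3 (C(u) = -3 + 0 = -3)
z = -5 (z = 5*(-1) = -5)
((J - C(-5)) + z)² = ((19 - 1*(-3)) - 5)² = ((19 + 3) - 5)² = (22 - 5)² = 17² = 289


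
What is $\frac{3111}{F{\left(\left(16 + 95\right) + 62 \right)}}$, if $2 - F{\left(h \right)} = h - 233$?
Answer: $\frac{3111}{62} \approx 50.177$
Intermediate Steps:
$F{\left(h \right)} = 235 - h$ ($F{\left(h \right)} = 2 - \left(h - 233\right) = 2 - \left(-233 + h\right) = 235 - h$)
$\frac{3111}{F{\left(\left(16 + 95\right) + 62 \right)}} = \frac{3111}{235 - \left(\left(16 + 95\right) + 62\right)} = \frac{3111}{235 - \left(111 + 62\right)} = \frac{3111}{235 - 173} = \frac{3111}{62}$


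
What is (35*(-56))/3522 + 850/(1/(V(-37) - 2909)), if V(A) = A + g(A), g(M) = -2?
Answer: -4412714780/1761 ≈ -2.5058e+6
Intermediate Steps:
V(A) = -2 + A (V(A) = A - 2 = -2 + A)
(35*(-56))/3522 + 850/(1/(V(-37) - 2909)) = (35*(-56))/3522 + 850/(1/((-2 - 37) - 2909)) = -1960*1/3522 + 850/(1/(-39 - 2909)) = -980/1761 + 850/(1/(-2948)) = -980/1761 + 850/(-1/2948) = -980/1761 + 850*(-2948) = -980/1761 - 2505800 = -4412714780/1761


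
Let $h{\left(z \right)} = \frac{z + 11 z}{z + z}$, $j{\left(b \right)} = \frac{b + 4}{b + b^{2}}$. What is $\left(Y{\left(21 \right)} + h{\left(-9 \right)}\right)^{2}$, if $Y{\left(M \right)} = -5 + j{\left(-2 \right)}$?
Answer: $4$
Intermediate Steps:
$j{\left(b \right)} = \frac{4 + b}{b + b^{2}}$
$h{\left(z \right)} = 6$ ($h{\left(z \right)} = \frac{12 z}{2 z} = 12 z \frac{1}{2 z} = 6$)
$Y{\left(M \right)} = -4$ ($Y{\left(M \right)} = -5 + \frac{4 - 2}{\left(-2\right) \left(1 - 2\right)} = -5 - \frac{1}{2} \frac{1}{-1} \cdot 2 = -5 - \left(- \frac{1}{2}\right) 2 = -5 + 1 = -4$)
$\left(Y{\left(21 \right)} + h{\left(-9 \right)}\right)^{2} = \left(-4 + 6\right)^{2} = 2^{2} = 4$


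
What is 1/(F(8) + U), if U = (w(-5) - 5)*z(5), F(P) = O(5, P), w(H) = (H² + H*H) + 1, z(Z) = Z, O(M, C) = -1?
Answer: 1/229 ≈ 0.0043668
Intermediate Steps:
w(H) = 1 + 2*H² (w(H) = (H² + H²) + 1 = 2*H² + 1 = 1 + 2*H²)
F(P) = -1
U = 230 (U = ((1 + 2*(-5)²) - 5)*5 = ((1 + 2*25) - 5)*5 = ((1 + 50) - 5)*5 = (51 - 5)*5 = 46*5 = 230)
1/(F(8) + U) = 1/(-1 + 230) = 1/229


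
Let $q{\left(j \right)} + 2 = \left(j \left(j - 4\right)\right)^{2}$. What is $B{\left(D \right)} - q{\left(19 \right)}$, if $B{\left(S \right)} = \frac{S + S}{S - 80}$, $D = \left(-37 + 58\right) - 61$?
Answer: $- \frac{243667}{3} \approx -81222.0$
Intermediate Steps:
$D = -40$ ($D = 21 - 61 = -40$)
$q{\left(j \right)} = -2 + j^{2} \left(-4 + j\right)^{2}$ ($q{\left(j \right)} = -2 + \left(j \left(j - 4\right)\right)^{2} = -2 + \left(j \left(-4 + j\right)\right)^{2} = -2 + j^{2} \left(-4 + j\right)^{2}$)
$B{\left(S \right)} = \frac{2 S}{-80 + S}$
$B{\left(D \right)} - q{\left(19 \right)} = 2 \left(-40\right) \frac{1}{-80 - 40} - \left(-2 + 19^{2} \left(-4 + 19\right)^{2}\right) = 2 \left(-40\right) \frac{1}{-120} - \left(-2 + 361 \cdot 15^{2}\right) = 2 \left(-40\right) \left(- \frac{1}{120}\right) - \left(-2 + 361 \cdot 225\right) = \frac{2}{3} - \left(-2 + 81225\right) = \frac{2}{3} - 81223 = - \frac{243667}{3}$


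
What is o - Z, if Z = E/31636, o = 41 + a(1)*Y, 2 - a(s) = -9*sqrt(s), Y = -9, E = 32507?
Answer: -1867395/31636 ≈ -59.028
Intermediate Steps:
a(s) = 2 + 9*sqrt(s) (a(s) = 2 - (-9)*sqrt(s) = 2 + 9*sqrt(s))
o = -58 (o = 41 + (2 + 9*sqrt(1))*(-9) = 41 + (2 + 9*1)*(-9) = 41 + (2 + 9)*(-9) = 41 + 11*(-9) = 41 - 99 = -58)
Z = 32507/31636 ≈ 1.0275
o - Z = -58 - 1*32507/31636 = -58 - 32507/31636 = -1867395/31636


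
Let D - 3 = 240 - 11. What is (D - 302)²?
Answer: 4900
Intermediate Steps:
D = 232 (D = 3 + (240 - 11) = 3 + 229 = 232)
(D - 302)² = (232 - 302)² = (-70)² = 4900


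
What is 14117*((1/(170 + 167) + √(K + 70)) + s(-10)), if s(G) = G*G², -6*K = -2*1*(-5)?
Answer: -4757414883/337 + 14117*√615/3 ≈ -1.4000e+7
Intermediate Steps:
K = -5/3 (K = -(-2*1)*(-5)/6 = -(-1)*(-5)/3 = -⅙*10 = -5/3 ≈ -1.6667)
s(G) = G³
14117*((1/(170 + 167) + √(K + 70)) + s(-10)) = 14117*((1/(170 + 167) + √(-5/3 + 70)) + (-10)³) = 14117*((1/337 + √(205/3)) - 1000) = 14117*((1/337 + √615/3) - 1000) = 14117*(-336999/337 + √615/3) = -4757414883/337 + 14117*√615/3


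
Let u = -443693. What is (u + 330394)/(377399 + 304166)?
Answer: -113299/681565 ≈ -0.16623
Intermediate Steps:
(u + 330394)/(377399 + 304166) = (-443693 + 330394)/(377399 + 304166) = -113299/681565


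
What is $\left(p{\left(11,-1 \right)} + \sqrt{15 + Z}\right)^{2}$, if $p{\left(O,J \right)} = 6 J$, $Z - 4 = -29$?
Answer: $\left(6 - i \sqrt{10}\right)^{2} \approx 26.0 - 37.947 i$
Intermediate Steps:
$Z = -25$ ($Z = 4 - 29 = -25$)
$\left(p{\left(11,-1 \right)} + \sqrt{15 + Z}\right)^{2} = \left(6 \left(-1\right) + \sqrt{15 - 25}\right)^{2} = \left(-6 + \sqrt{-10}\right)^{2} = \left(-6 + i \sqrt{10}\right)^{2}$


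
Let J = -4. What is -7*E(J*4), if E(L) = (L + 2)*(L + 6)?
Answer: -980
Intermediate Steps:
E(L) = (2 + L)*(6 + L)
-7*E(J*4) = -7*(12 + (-4*4)² + 8*(-4*4)) = -7*(12 + (-16)² + 8*(-16)) = -7*(12 + 256 - 128) = -7*140 = -980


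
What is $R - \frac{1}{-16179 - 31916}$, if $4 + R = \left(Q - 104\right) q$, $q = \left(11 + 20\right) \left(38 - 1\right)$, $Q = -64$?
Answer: $- \frac{9267906499}{48095} \approx -1.927 \cdot 10^{5}$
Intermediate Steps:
$q = 1147$ ($q = 31 \cdot 37 = 1147$)
$R = -192700$ ($R = -4 + \left(-64 - 104\right) 1147 = -4 - 192696 = -192700$)
$R - \frac{1}{-16179 - 31916} = -192700 - \frac{1}{-16179 - 31916} = -192700 - \frac{1}{-48095} = -192700 - - \frac{1}{48095} = -192700 + \frac{1}{48095} = - \frac{9267906499}{48095}$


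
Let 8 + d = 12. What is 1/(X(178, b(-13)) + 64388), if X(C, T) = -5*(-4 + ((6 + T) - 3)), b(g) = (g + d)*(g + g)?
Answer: 1/63223 ≈ 1.5817e-5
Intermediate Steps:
d = 4 (d = -8 + 12 = 4)
b(g) = 2*g*(4 + g) (b(g) = (g + 4)*(g + g) = (4 + g)*(2*g) = 2*g*(4 + g))
X(C, T) = 5 - 5*T (X(C, T) = -5*(-4 + (3 + T)) = -5*(-1 + T) = 5 - 5*T)
1/(X(178, b(-13)) + 64388) = 1/((5 - 10*(-13)*(4 - 13)) + 64388) = 1/((5 - 10*(-13)*(-9)) + 64388) = 1/((5 - 5*234) + 64388) = 1/((5 - 1170) + 64388) = 1/(-1165 + 64388) = 1/63223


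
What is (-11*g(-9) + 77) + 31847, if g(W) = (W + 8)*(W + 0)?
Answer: 31825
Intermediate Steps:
g(W) = W*(8 + W) (g(W) = (8 + W)*W = W*(8 + W))
(-11*g(-9) + 77) + 31847 = (-(-99)*(8 - 9) + 77) + 31847 = (-(-99)*(-1) + 77) + 31847 = (-11*9 + 77) + 31847 = (-99 + 77) + 31847 = -22 + 31847 = 31825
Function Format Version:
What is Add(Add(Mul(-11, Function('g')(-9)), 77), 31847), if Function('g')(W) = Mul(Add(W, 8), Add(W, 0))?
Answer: 31825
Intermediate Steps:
Function('g')(W) = Mul(W, Add(8, W)) (Function('g')(W) = Mul(Add(8, W), W) = Mul(W, Add(8, W)))
Add(Add(Mul(-11, Function('g')(-9)), 77), 31847) = Add(Add(Mul(-11, Mul(-9, Add(8, -9))), 77), 31847) = Add(Add(Mul(-11, Mul(-9, -1)), 77), 31847) = Add(Add(Mul(-11, 9), 77), 31847) = Add(Add(-99, 77), 31847) = Add(-22, 31847) = 31825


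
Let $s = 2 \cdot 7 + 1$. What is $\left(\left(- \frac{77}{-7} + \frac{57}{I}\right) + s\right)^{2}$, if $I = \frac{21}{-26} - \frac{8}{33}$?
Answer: $\frac{649230400}{811801} \approx 799.74$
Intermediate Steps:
$I = - \frac{901}{858}$ ($I = 21 \left(- \frac{1}{26}\right) - \frac{8}{33} = - \frac{21}{26} - \frac{8}{33} = - \frac{901}{858} \approx -1.0501$)
$s = 15$ ($s = 14 + 1 = 15$)
$\left(\left(- \frac{77}{-7} + \frac{57}{I}\right) + s\right)^{2} = \left(\left(- \frac{77}{-7} + \frac{57}{- \frac{901}{858}}\right) + 15\right)^{2} = \left(\left(\left(-77\right) \left(- \frac{1}{7}\right) + 57 \left(- \frac{858}{901}\right)\right) + 15\right)^{2} = \left(\left(11 - \frac{48906}{901}\right) + 15\right)^{2} = \left(- \frac{38995}{901} + 15\right)^{2} = \left(- \frac{25480}{901}\right)^{2} = \frac{649230400}{811801}$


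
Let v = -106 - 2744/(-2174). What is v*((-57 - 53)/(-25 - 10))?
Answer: -2504700/7609 ≈ -329.18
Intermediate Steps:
v = -113850/1087 (v = -106 - 2744*(-1/2174) = -106 + 1372/1087 = -113850/1087 ≈ -104.74)
v*((-57 - 53)/(-25 - 10)) = -113850*(-57 - 53)/(1087*(-25 - 10)) = -(-12523500)/(1087*(-35)) = -(-12523500)*(-1)/(1087*35) = -113850/1087*22/7 = -2504700/7609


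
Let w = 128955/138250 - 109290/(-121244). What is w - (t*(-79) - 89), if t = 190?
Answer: 6327998141988/419049575 ≈ 15101.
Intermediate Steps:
w = 768609063/419049575 (w = 128955*(1/138250) - 109290*(-1/121244) = 25791/27650 + 54645/60622 = 768609063/419049575 ≈ 1.8342)
w - (t*(-79) - 89) = 768609063/419049575 - (190*(-79) - 89) = 768609063/419049575 - (-15010 - 89) = 768609063/419049575 - 1*(-15099) = 768609063/419049575 + 15099 = 6327998141988/419049575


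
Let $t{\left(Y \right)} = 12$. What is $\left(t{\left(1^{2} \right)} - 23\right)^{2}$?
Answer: $121$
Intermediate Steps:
$\left(t{\left(1^{2} \right)} - 23\right)^{2} = \left(12 - 23\right)^{2} = \left(-11\right)^{2} = 121$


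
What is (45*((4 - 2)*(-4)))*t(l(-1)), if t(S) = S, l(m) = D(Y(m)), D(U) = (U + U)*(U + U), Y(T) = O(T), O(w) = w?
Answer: -1440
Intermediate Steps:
Y(T) = T
D(U) = 4*U² (D(U) = (2*U)*(2*U) = 4*U²)
l(m) = 4*m²
(45*((4 - 2)*(-4)))*t(l(-1)) = (45*((4 - 2)*(-4)))*(4*(-1)²) = (45*(2*(-4)))*(4*1) = (45*(-8))*4 = -360*4 = -1440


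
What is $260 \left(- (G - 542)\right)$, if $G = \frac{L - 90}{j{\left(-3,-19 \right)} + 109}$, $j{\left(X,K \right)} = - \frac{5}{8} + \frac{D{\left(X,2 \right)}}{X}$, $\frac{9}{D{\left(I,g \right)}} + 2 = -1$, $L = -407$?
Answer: $\frac{3552536}{25} \approx 1.421 \cdot 10^{5}$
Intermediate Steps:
$D{\left(I,g \right)} = -3$ ($D{\left(I,g \right)} = \frac{9}{-2 - 1} = \frac{9}{-3} = 9 \left(- \frac{1}{3}\right) = -3$)
$j{\left(X,K \right)} = - \frac{5}{8} - \frac{3}{X}$
$G = - \frac{568}{125}$ ($G = \frac{-407 - 90}{\left(- \frac{5}{8} - \frac{3}{-3}\right) + 109} = \frac{-407 - 90}{\left(- \frac{5}{8} - -1\right) + 109} = - \frac{497}{\left(- \frac{5}{8} + 1\right) + 109} = - \frac{497}{\frac{3}{8} + 109} = - \frac{497}{\frac{875}{8}} = \left(-497\right) \frac{8}{875} = - \frac{568}{125} \approx -4.544$)
$260 \left(- (G - 542)\right) = 260 \left(- (- \frac{568}{125} - 542)\right) = 260 \left(\left(-1\right) \left(- \frac{68318}{125}\right)\right) = 260 \cdot \frac{68318}{125} = \frac{3552536}{25}$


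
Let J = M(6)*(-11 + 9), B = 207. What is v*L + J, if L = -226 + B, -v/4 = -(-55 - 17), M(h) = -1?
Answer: 5474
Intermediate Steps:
J = 2 (J = -(-11 + 9) = -1*(-2) = 2)
v = -288 (v = -(-4)*(-55 - 17) = -(-4)*(-72) = -4*72 = -288)
L = -19 (L = -226 + 207 = -19)
v*L + J = -288*(-19) + 2 = 5472 + 2 = 5474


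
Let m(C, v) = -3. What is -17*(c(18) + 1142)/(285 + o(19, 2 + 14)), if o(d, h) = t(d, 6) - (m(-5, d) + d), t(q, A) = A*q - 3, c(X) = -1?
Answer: -19397/380 ≈ -51.045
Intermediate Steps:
t(q, A) = -3 + A*q
o(d, h) = 5*d (o(d, h) = (-3 + 6*d) - (-3 + d) = (-3 + 6*d) + (3 - d) = 5*d)
-17*(c(18) + 1142)/(285 + o(19, 2 + 14)) = -17*(-1 + 1142)/(285 + 5*19) = -19397/(285 + 95) = -19397/380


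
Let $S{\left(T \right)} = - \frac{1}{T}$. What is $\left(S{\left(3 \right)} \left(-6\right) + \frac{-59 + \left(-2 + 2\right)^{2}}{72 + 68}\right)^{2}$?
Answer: $\frac{48841}{19600} \approx 2.4919$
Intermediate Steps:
$\left(S{\left(3 \right)} \left(-6\right) + \frac{-59 + \left(-2 + 2\right)^{2}}{72 + 68}\right)^{2} = \left(- \frac{1}{3} \left(-6\right) + \frac{-59 + \left(-2 + 2\right)^{2}}{72 + 68}\right)^{2} = \left(\left(-1\right) \frac{1}{3} \left(-6\right) + \frac{-59 + 0^{2}}{140}\right)^{2} = \left(\left(- \frac{1}{3}\right) \left(-6\right) + \left(-59 + 0\right) \frac{1}{140}\right)^{2} = \left(2 - \frac{59}{140}\right)^{2} = \left(\frac{221}{140}\right)^{2} = \frac{48841}{19600}$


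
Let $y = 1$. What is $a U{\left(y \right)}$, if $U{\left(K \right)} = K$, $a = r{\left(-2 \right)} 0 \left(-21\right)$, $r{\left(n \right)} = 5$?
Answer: $0$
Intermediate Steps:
$a = 0$ ($a = 5 \cdot 0 \left(-21\right) = 0 \left(-21\right) = 0$)
$a U{\left(y \right)} = 0 \cdot 1 = 0$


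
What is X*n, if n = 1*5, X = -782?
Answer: -3910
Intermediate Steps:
n = 5
X*n = -782*5 = -3910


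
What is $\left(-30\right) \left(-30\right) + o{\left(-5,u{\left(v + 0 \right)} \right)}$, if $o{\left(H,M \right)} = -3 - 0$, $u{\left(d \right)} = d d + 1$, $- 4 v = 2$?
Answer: $897$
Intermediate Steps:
$v = - \frac{1}{2}$ ($v = \left(- \frac{1}{4}\right) 2 = - \frac{1}{2} \approx -0.5$)
$u{\left(d \right)} = 1 + d^{2}$ ($u{\left(d \right)} = d^{2} + 1 = 1 + d^{2}$)
$o{\left(H,M \right)} = -3$ ($o{\left(H,M \right)} = -3 + 0 = -3$)
$\left(-30\right) \left(-30\right) + o{\left(-5,u{\left(v + 0 \right)} \right)} = \left(-30\right) \left(-30\right) - 3 = 900 - 3 = 897$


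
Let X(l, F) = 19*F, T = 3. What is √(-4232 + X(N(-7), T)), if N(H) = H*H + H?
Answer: 5*I*√167 ≈ 64.614*I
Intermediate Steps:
N(H) = H + H² (N(H) = H² + H = H + H²)
√(-4232 + X(N(-7), T)) = √(-4232 + 19*3) = √(-4232 + 57) = √(-4175) = 5*I*√167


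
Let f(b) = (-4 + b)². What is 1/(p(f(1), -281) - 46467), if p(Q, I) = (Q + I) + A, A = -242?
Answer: -1/46981 ≈ -2.1285e-5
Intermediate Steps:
p(Q, I) = -242 + I + Q (p(Q, I) = (Q + I) - 242 = (I + Q) - 242 = -242 + I + Q)
1/(p(f(1), -281) - 46467) = 1/((-242 - 281 + (-4 + 1)²) - 46467) = 1/((-242 - 281 + (-3)²) - 46467) = 1/((-242 - 281 + 9) - 46467) = 1/(-514 - 46467) = 1/(-46981) = -1/46981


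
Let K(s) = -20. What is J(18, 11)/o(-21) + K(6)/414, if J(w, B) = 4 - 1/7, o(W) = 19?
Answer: 4259/27531 ≈ 0.15470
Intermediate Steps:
J(w, B) = 27/7 (J(w, B) = 4 - 1*⅐ = 4 - ⅐ = 27/7)
J(18, 11)/o(-21) + K(6)/414 = (27/7)/19 - 20/414 = (27/7)*(1/19) - 20*1/414 = 27/133 - 10/207 = 4259/27531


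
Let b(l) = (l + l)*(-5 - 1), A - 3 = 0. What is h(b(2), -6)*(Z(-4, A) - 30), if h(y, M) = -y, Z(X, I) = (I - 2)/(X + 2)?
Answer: -732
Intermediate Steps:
A = 3 (A = 3 + 0 = 3)
b(l) = -12*l (b(l) = (2*l)*(-6) = -12*l)
Z(X, I) = (-2 + I)/(2 + X)
h(b(2), -6)*(Z(-4, A) - 30) = (-(-12)*2)*((-2 + 3)/(2 - 4) - 30) = (-1*(-24))*(1/(-2) - 30) = 24*(-½*1 - 30) = 24*(-½ - 30) = 24*(-61/2) = -732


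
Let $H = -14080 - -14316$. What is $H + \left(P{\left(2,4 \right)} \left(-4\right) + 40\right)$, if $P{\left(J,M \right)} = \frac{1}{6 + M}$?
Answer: $\frac{1378}{5} \approx 275.6$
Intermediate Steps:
$H = 236$ ($H = -14080 + 14316 = 236$)
$H + \left(P{\left(2,4 \right)} \left(-4\right) + 40\right) = 236 + \left(\frac{1}{6 + 4} \left(-4\right) + 40\right) = 236 + \left(\frac{1}{10} \left(-4\right) + 40\right) = 236 + \left(- \frac{2}{5} + 40\right) = 236 + \frac{198}{5} = \frac{1378}{5}$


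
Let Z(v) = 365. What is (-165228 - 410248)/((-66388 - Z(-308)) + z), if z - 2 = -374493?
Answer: 143869/110311 ≈ 1.3042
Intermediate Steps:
z = -374491 (z = 2 - 374493 = -374491)
(-165228 - 410248)/((-66388 - Z(-308)) + z) = (-165228 - 410248)/((-66388 - 1*365) - 374491) = -575476/((-66388 - 365) - 374491) = -575476/(-66753 - 374491) = -575476/(-441244) = -575476*(-1/441244) = 143869/110311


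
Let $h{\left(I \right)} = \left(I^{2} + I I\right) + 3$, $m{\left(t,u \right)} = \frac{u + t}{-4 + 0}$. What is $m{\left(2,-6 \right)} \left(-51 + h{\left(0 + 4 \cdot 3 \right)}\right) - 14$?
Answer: $226$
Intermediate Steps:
$m{\left(t,u \right)} = - \frac{t}{4} - \frac{u}{4}$ ($m{\left(t,u \right)} = \frac{t + u}{-4} = \left(t + u\right) \left(- \frac{1}{4}\right) = - \frac{t}{4} - \frac{u}{4}$)
$h{\left(I \right)} = 3 + 2 I^{2}$ ($h{\left(I \right)} = \left(I^{2} + I^{2}\right) + 3 = 2 I^{2} + 3 = 3 + 2 I^{2}$)
$m{\left(2,-6 \right)} \left(-51 + h{\left(0 + 4 \cdot 3 \right)}\right) - 14 = \left(\left(- \frac{1}{4}\right) 2 - - \frac{3}{2}\right) \left(-51 + \left(3 + 2 \left(0 + 4 \cdot 3\right)^{2}\right)\right) - 14 = \left(- \frac{1}{2} + \frac{3}{2}\right) \left(-51 + \left(3 + 2 \left(0 + 12\right)^{2}\right)\right) - 14 = 1 \left(-51 + \left(3 + 2 \cdot 12^{2}\right)\right) - 14 = 1 \left(-51 + \left(3 + 2 \cdot 144\right)\right) - 14 = 1 \left(-51 + \left(3 + 288\right)\right) - 14 = 1 \left(-51 + 291\right) - 14 = 1 \cdot 240 - 14 = 240 - 14 = 226$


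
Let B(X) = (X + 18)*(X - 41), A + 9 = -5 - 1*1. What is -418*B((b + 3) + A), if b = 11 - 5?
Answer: 235752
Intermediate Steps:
b = 6
A = -15 (A = -9 + (-5 - 1*1) = -9 + (-5 - 1) = -9 - 6 = -15)
B(X) = (-41 + X)*(18 + X) (B(X) = (18 + X)*(-41 + X) = (-41 + X)*(18 + X))
-418*B((b + 3) + A) = -418*(-738 + ((6 + 3) - 15)**2 - 23*((6 + 3) - 15)) = -418*(-738 + (9 - 15)**2 - 23*(9 - 15)) = -418*(-738 + (-6)**2 - 23*(-6)) = -418*(-738 + 36 + 138) = -418*(-564) = 235752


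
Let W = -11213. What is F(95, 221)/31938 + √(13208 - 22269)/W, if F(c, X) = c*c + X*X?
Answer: 28933/15969 - I*√9061/11213 ≈ 1.8118 - 0.0084892*I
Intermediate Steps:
F(c, X) = X² + c² (F(c, X) = c² + X² = X² + c²)
F(95, 221)/31938 + √(13208 - 22269)/W = (221² + 95²)/31938 + √(13208 - 22269)/(-11213) = (48841 + 9025)*(1/31938) + √(-9061)*(-1/11213) = 57866*(1/31938) + (I*√9061)*(-1/11213) = 28933/15969 - I*√9061/11213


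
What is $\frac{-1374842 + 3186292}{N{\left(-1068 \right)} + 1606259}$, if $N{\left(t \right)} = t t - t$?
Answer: $\frac{1811450}{2747951} \approx 0.6592$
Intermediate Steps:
$N{\left(t \right)} = t^{2} - t$
$\frac{-1374842 + 3186292}{N{\left(-1068 \right)} + 1606259} = \frac{-1374842 + 3186292}{- 1068 \left(-1 - 1068\right) + 1606259} = \frac{1811450}{\left(-1068\right) \left(-1069\right) + 1606259} = \frac{1811450}{1141692 + 1606259} = \frac{1811450}{2747951}$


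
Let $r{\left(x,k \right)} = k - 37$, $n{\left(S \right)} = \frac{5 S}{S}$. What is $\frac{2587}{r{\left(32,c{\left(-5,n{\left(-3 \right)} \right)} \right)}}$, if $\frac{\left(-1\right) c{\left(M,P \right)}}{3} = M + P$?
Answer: $- \frac{2587}{37} \approx -69.919$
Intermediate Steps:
$n{\left(S \right)} = 5$
$c{\left(M,P \right)} = - 3 M - 3 P$ ($c{\left(M,P \right)} = - 3 \left(M + P\right) = - 3 M - 3 P$)
$r{\left(x,k \right)} = -37 + k$
$\frac{2587}{r{\left(32,c{\left(-5,n{\left(-3 \right)} \right)} \right)}} = \frac{2587}{-37 - 0} = \frac{2587}{-37 + \left(15 - 15\right)} = \frac{2587}{-37 + 0} = \frac{2587}{-37} = 2587 \left(- \frac{1}{37}\right) = - \frac{2587}{37}$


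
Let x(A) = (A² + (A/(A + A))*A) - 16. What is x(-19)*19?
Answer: 12749/2 ≈ 6374.5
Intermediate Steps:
x(A) = -16 + A² + A/2 (x(A) = (A² + (A/((2*A)))*A) - 16 = (A² + (A*(1/(2*A)))*A) - 16 = (A² + A/2) - 16 = -16 + A² + A/2)
x(-19)*19 = (-16 + (-19)² + (½)*(-19))*19 = (-16 + 361 - 19/2)*19 = (671/2)*19 = 12749/2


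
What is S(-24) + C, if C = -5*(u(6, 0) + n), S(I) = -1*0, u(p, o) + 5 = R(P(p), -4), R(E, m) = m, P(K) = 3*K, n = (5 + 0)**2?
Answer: -80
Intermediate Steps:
n = 25 (n = 5**2 = 25)
u(p, o) = -9 (u(p, o) = -5 - 4 = -9)
S(I) = 0
C = -80 (C = -5*(-9 + 25) = -5*16 = -80)
S(-24) + C = 0 - 80 = -80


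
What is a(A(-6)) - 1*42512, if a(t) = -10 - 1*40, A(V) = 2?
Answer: -42562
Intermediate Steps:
a(t) = -50 (a(t) = -10 - 40 = -50)
a(A(-6)) - 1*42512 = -50 - 1*42512 = -50 - 42512 = -42562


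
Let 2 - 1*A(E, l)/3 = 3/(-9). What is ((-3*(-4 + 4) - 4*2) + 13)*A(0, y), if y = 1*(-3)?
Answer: 35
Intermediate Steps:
y = -3
A(E, l) = 7 (A(E, l) = 6 - 9/(-9) = 6 - 9*(-1)/9 = 6 - 3*(-1/3) = 6 + 1 = 7)
((-3*(-4 + 4) - 4*2) + 13)*A(0, y) = ((-3*(-4 + 4) - 4*2) + 13)*7 = ((-3*0 - 8) + 13)*7 = ((0 - 8) + 13)*7 = (-8 + 13)*7 = 5*7 = 35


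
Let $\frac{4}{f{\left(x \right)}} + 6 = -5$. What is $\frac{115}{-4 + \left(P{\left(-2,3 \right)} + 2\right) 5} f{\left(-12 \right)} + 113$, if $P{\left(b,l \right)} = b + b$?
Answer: $\frac{8931}{77} \approx 115.99$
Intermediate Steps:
$P{\left(b,l \right)} = 2 b$
$f{\left(x \right)} = - \frac{4}{11}$ ($f{\left(x \right)} = \frac{4}{-6 - 5} = \frac{4}{-11} = 4 \left(- \frac{1}{11}\right) = - \frac{4}{11}$)
$\frac{115}{-4 + \left(P{\left(-2,3 \right)} + 2\right) 5} f{\left(-12 \right)} + 113 = \frac{115}{-4 + \left(2 \left(-2\right) + 2\right) 5} \left(- \frac{4}{11}\right) + 113 = \frac{115}{-4 + \left(-4 + 2\right) 5} \left(- \frac{4}{11}\right) + 113 = \frac{115}{-4 - 10} \left(- \frac{4}{11}\right) + 113 = \frac{115}{-14} \left(- \frac{4}{11}\right) + 113 = 115 \left(- \frac{1}{14}\right) \left(- \frac{4}{11}\right) + 113 = \left(- \frac{115}{14}\right) \left(- \frac{4}{11}\right) + 113 = \frac{230}{77} + 113 = \frac{8931}{77}$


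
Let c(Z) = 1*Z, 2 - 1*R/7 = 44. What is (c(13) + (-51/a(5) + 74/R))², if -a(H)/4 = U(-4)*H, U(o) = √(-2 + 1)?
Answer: 1348545391/8643600 - 15929*I/245 ≈ 156.02 - 65.016*I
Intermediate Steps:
U(o) = I (U(o) = √(-1) = I)
a(H) = -4*I*H
R = -294 (R = 14 - 7*44 = 14 - 308 = -294)
c(Z) = Z
(c(13) + (-51/a(5) + 74/R))² = (13 + (-51*I/20 + 74/(-294)))² = (13 + (-51*I/20 + 74*(-1/294)))² = (13 + (-51*I/20 - 37/147))² = (13 + (-37/147 - 51*I/20))² = (1874/147 - 51*I/20)²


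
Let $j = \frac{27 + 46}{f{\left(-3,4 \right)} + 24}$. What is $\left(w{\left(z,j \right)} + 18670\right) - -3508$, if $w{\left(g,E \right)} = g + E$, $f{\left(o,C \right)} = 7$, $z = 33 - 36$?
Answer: $\frac{687498}{31} \approx 22177.0$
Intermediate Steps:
$z = -3$
$j = \frac{73}{31}$ ($j = \frac{27 + 46}{7 + 24} = \frac{73}{31} \approx 2.3548$)
$w{\left(g,E \right)} = E + g$
$\left(w{\left(z,j \right)} + 18670\right) - -3508 = \left(\left(\frac{73}{31} - 3\right) + 18670\right) - -3508 = \left(- \frac{20}{31} + 18670\right) + 3508 = \frac{578750}{31} + 3508 = \frac{687498}{31}$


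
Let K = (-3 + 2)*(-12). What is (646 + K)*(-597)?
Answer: -392826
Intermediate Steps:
K = 12 (K = -1*(-12) = 12)
(646 + K)*(-597) = (646 + 12)*(-597) = 658*(-597) = -392826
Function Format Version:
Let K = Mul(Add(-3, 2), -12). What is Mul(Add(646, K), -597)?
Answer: -392826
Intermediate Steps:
K = 12 (K = Mul(-1, -12) = 12)
Mul(Add(646, K), -597) = Mul(Add(646, 12), -597) = Mul(658, -597) = -392826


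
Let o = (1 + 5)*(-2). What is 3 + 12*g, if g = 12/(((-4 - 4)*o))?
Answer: 9/2 ≈ 4.5000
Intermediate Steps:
o = -12 (o = 6*(-2) = -12)
g = ⅛ (g = 12/(((-4 - 4)*(-12))) = 12/((-8*(-12))) = 12/96 = 12*(1/96) = ⅛ ≈ 0.12500)
3 + 12*g = 3 + 12*(⅛) = 3 + 3/2 = 9/2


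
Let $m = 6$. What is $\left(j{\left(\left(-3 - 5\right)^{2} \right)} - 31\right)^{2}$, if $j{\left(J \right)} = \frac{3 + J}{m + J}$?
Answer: $\frac{4422609}{4900} \approx 902.57$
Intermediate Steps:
$j{\left(J \right)} = \frac{3 + J}{6 + J}$
$\left(j{\left(\left(-3 - 5\right)^{2} \right)} - 31\right)^{2} = \left(\frac{3 + \left(-3 - 5\right)^{2}}{6 + \left(-3 - 5\right)^{2}} - 31\right)^{2} = \left(\frac{3 + \left(-8\right)^{2}}{6 + \left(-8\right)^{2}} - 31\right)^{2} = \left(\frac{3 + 64}{6 + 64} - 31\right)^{2} = \left(\frac{1}{70} \cdot 67 - 31\right)^{2} = \left(\frac{67}{70} - 31\right)^{2} = \left(- \frac{2103}{70}\right)^{2} = \frac{4422609}{4900}$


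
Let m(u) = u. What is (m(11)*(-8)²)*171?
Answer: 120384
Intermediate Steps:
(m(11)*(-8)²)*171 = (11*(-8)²)*171 = (11*64)*171 = 704*171 = 120384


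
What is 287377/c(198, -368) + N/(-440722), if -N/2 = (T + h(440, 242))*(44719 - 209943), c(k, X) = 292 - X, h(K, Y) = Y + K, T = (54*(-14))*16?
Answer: 1307998728857/145438260 ≈ 8993.5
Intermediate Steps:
T = -12096 (T = -756*16 = -12096)
h(K, Y) = K + Y
N = -3771733472 (N = -2*(-12096 + (440 + 242))*(44719 - 209943) = -2*(-12096 + 682)*(-165224) = -(-22828)*(-165224) = -2*1885866736 = -3771733472)
287377/c(198, -368) + N/(-440722) = 287377/(292 - 1*(-368)) - 3771733472/(-440722) = 287377/(292 + 368) - 3771733472*(-1/440722) = 287377/660 + 1885866736/220361 = 1307998728857/145438260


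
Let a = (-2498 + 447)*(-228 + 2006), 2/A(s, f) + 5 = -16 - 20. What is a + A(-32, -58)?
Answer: -149513800/41 ≈ -3.6467e+6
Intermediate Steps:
A(s, f) = -2/41 (A(s, f) = 2/(-5 + (-16 - 20)) = 2/(-5 - 36) = 2/(-41) = 2*(-1/41) = -2/41)
a = -3646678 (a = -2051*1778 = -3646678)
a + A(-32, -58) = -3646678 - 2/41 = -149513800/41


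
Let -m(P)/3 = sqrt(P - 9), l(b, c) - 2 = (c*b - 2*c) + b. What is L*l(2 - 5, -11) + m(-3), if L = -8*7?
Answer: -3024 - 6*I*sqrt(3) ≈ -3024.0 - 10.392*I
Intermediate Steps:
L = -56
l(b, c) = 2 + b - 2*c + b*c (l(b, c) = 2 + ((c*b - 2*c) + b) = 2 + ((b*c - 2*c) + b) = 2 + ((-2*c + b*c) + b) = 2 + (b - 2*c + b*c) = 2 + b - 2*c + b*c)
m(P) = -3*sqrt(-9 + P) (m(P) = -3*sqrt(P - 9) = -3*sqrt(-9 + P))
L*l(2 - 5, -11) + m(-3) = -56*(2 + (2 - 5) - 2*(-11) + (2 - 5)*(-11)) - 3*sqrt(-9 - 3) = -56*(2 - 3 + 22 - 3*(-11)) - 6*I*sqrt(3) = -56*(2 - 3 + 22 + 33) - 6*I*sqrt(3) = -56*54 - 6*I*sqrt(3) = -3024 - 6*I*sqrt(3)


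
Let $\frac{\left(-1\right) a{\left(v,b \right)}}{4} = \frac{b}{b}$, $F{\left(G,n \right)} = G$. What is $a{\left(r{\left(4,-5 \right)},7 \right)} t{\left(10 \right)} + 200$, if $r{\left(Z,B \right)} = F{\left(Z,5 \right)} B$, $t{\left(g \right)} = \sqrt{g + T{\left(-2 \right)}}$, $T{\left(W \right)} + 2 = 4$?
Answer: $200 - 8 \sqrt{3} \approx 186.14$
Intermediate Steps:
$T{\left(W \right)} = 2$ ($T{\left(W \right)} = -2 + 4 = 2$)
$t{\left(g \right)} = \sqrt{2 + g}$ ($t{\left(g \right)} = \sqrt{g + 2} = \sqrt{2 + g}$)
$r{\left(Z,B \right)} = B Z$ ($r{\left(Z,B \right)} = Z B = B Z$)
$a{\left(v,b \right)} = -4$ ($a{\left(v,b \right)} = - 4 \frac{b}{b} = \left(-4\right) 1 = -4$)
$a{\left(r{\left(4,-5 \right)},7 \right)} t{\left(10 \right)} + 200 = - 4 \sqrt{2 + 10} + 200 = - 4 \sqrt{12} + 200 = - 4 \cdot 2 \sqrt{3} + 200 = - 8 \sqrt{3} + 200 = 200 - 8 \sqrt{3}$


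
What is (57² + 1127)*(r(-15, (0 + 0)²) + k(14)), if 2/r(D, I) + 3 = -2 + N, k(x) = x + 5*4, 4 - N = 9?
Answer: 739544/5 ≈ 1.4791e+5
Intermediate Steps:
N = -5 (N = 4 - 1*9 = 4 - 9 = -5)
k(x) = 20 + x (k(x) = x + 20 = 20 + x)
r(D, I) = -⅕ (r(D, I) = 2/(-3 + (-2 - 5)) = 2/(-3 - 7) = 2/(-10) = 2*(-⅒) = -⅕)
(57² + 1127)*(r(-15, (0 + 0)²) + k(14)) = (57² + 1127)*(-⅕ + (20 + 14)) = (3249 + 1127)*(-⅕ + 34) = 4376*(169/5) = 739544/5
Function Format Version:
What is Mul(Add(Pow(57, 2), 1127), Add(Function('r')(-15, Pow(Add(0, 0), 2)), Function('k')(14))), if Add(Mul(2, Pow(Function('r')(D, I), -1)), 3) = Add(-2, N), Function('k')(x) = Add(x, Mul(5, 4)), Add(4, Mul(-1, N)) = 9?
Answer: Rational(739544, 5) ≈ 1.4791e+5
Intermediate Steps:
N = -5 (N = Add(4, Mul(-1, 9)) = Add(4, -9) = -5)
Function('k')(x) = Add(20, x) (Function('k')(x) = Add(x, 20) = Add(20, x))
Function('r')(D, I) = Rational(-1, 5) (Function('r')(D, I) = Mul(2, Pow(Add(-3, Add(-2, -5)), -1)) = Mul(2, Pow(Add(-3, -7), -1)) = Mul(2, Pow(-10, -1)) = Mul(2, Rational(-1, 10)) = Rational(-1, 5))
Mul(Add(Pow(57, 2), 1127), Add(Function('r')(-15, Pow(Add(0, 0), 2)), Function('k')(14))) = Mul(Add(Pow(57, 2), 1127), Add(Rational(-1, 5), Add(20, 14))) = Mul(Add(3249, 1127), Add(Rational(-1, 5), 34)) = Mul(4376, Rational(169, 5)) = Rational(739544, 5)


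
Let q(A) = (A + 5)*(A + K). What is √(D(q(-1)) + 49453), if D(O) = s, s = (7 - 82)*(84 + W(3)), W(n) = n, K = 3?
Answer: 4*√2683 ≈ 207.19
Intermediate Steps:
q(A) = (3 + A)*(5 + A) (q(A) = (A + 5)*(A + 3) = (5 + A)*(3 + A) = (3 + A)*(5 + A))
s = -6525 (s = (7 - 82)*(84 + 3) = -75*87 = -6525)
D(O) = -6525
√(D(q(-1)) + 49453) = √(-6525 + 49453) = √42928 = 4*√2683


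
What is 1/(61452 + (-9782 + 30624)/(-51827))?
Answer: 51827/3184851962 ≈ 1.6273e-5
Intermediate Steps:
1/(61452 + (-9782 + 30624)/(-51827)) = 1/(61452 + 20842*(-1/51827)) = 1/(61452 - 20842/51827) = 1/(3184851962/51827) = 51827/3184851962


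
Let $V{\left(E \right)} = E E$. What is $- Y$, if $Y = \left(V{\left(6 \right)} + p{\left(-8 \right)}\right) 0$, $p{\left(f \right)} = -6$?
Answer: $0$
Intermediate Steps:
$V{\left(E \right)} = E^{2}$
$Y = 0$ ($Y = \left(6^{2} - 6\right) 0 = \left(36 - 6\right) 0 = 30 \cdot 0 = 0$)
$- Y = \left(-1\right) 0 = 0$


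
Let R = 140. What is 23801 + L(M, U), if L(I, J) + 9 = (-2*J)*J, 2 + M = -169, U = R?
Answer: -15408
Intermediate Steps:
U = 140
M = -171 (M = -2 - 169 = -171)
L(I, J) = -9 - 2*J**2 (L(I, J) = -9 + (-2*J)*J = -9 - 2*J**2)
23801 + L(M, U) = 23801 + (-9 - 2*140**2) = 23801 + (-9 - 2*19600) = 23801 + (-9 - 39200) = 23801 - 39209 = -15408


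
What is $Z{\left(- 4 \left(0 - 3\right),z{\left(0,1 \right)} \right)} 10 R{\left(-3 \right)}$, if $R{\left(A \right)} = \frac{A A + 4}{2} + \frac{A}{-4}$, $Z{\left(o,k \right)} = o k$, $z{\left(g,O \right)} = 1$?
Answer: $870$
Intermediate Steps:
$Z{\left(o,k \right)} = k o$
$R{\left(A \right)} = 2 + \frac{A^{2}}{2} - \frac{A}{4}$ ($R{\left(A \right)} = \left(A^{2} + 4\right) \frac{1}{2} + A \left(- \frac{1}{4}\right) = \left(4 + A^{2}\right) \frac{1}{2} - \frac{A}{4} = \left(2 + \frac{A^{2}}{2}\right) - \frac{A}{4} = 2 + \frac{A^{2}}{2} - \frac{A}{4}$)
$Z{\left(- 4 \left(0 - 3\right),z{\left(0,1 \right)} \right)} 10 R{\left(-3 \right)} = 1 \left(- 4 \left(0 - 3\right)\right) 10 \left(2 + \frac{\left(-3\right)^{2}}{2} - - \frac{3}{4}\right) = 1 \left(\left(-4\right) \left(-3\right)\right) 10 \left(2 + \frac{1}{2} \cdot 9 + \frac{3}{4}\right) = 1 \cdot 12 \cdot 10 \left(2 + \frac{9}{2} + \frac{3}{4}\right) = 12 \cdot 10 \cdot \frac{29}{4} = 120 \cdot \frac{29}{4} = 870$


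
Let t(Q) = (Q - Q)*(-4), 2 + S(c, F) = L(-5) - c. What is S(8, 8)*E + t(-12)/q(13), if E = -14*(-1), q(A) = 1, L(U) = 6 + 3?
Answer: -14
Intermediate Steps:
L(U) = 9
S(c, F) = 7 - c (S(c, F) = -2 + (9 - c) = 7 - c)
t(Q) = 0 (t(Q) = 0*(-4) = 0)
E = 14
S(8, 8)*E + t(-12)/q(13) = (7 - 1*8)*14 + 0/1 = (7 - 8)*14 + 0*1 = -1*14 + 0 = -14 + 0 = -14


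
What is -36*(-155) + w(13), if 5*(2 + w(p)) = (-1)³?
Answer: 27889/5 ≈ 5577.8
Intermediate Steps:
w(p) = -11/5 (w(p) = -2 + (⅕)*(-1)³ = -2 + (⅕)*(-1) = -2 - ⅕ = -11/5)
-36*(-155) + w(13) = -36*(-155) - 11/5 = 5580 - 11/5 = 27889/5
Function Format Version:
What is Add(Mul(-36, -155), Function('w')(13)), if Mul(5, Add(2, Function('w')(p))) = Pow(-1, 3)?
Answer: Rational(27889, 5) ≈ 5577.8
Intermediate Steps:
Function('w')(p) = Rational(-11, 5) (Function('w')(p) = Add(-2, Mul(Rational(1, 5), Pow(-1, 3))) = Add(-2, Mul(Rational(1, 5), -1)) = Add(-2, Rational(-1, 5)) = Rational(-11, 5))
Add(Mul(-36, -155), Function('w')(13)) = Add(Mul(-36, -155), Rational(-11, 5)) = Add(5580, Rational(-11, 5)) = Rational(27889, 5)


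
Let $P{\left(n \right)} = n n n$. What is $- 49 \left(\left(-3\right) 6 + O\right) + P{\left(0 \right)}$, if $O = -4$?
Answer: $1078$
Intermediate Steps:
$P{\left(n \right)} = n^{3}$ ($P{\left(n \right)} = n n^{2} = n^{3}$)
$- 49 \left(\left(-3\right) 6 + O\right) + P{\left(0 \right)} = - 49 \left(\left(-3\right) 6 - 4\right) + 0^{3} = - 49 \left(-18 - 4\right) + 0 = \left(-49\right) \left(-22\right) + 0 = 1078 + 0 = 1078$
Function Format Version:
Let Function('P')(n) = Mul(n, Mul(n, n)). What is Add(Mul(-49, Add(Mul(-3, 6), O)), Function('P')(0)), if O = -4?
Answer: 1078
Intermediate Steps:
Function('P')(n) = Pow(n, 3) (Function('P')(n) = Mul(n, Pow(n, 2)) = Pow(n, 3))
Add(Mul(-49, Add(Mul(-3, 6), O)), Function('P')(0)) = Add(Mul(-49, Add(Mul(-3, 6), -4)), Pow(0, 3)) = Add(Mul(-49, Add(-18, -4)), 0) = Add(Mul(-49, -22), 0) = Add(1078, 0) = 1078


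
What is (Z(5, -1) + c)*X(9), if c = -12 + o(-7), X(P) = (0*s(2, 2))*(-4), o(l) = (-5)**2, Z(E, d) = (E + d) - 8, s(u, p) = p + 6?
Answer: 0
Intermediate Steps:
s(u, p) = 6 + p
Z(E, d) = -8 + E + d
o(l) = 25
X(P) = 0 (X(P) = (0*(6 + 2))*(-4) = (0*8)*(-4) = 0*(-4) = 0)
c = 13 (c = -12 + 25 = 13)
(Z(5, -1) + c)*X(9) = ((-8 + 5 - 1) + 13)*0 = (-4 + 13)*0 = 9*0 = 0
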